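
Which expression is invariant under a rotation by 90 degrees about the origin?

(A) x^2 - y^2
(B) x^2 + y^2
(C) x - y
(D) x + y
B

A rotation by 90 degrees sends (x, y) to (-y, x).
Substitute the transformed coordinates into each option and compare with the original:
(A) x^2 - y^2  ->  (-y)^2 - (x)^2 = -x^2 + y^2   [differs from x^2 - y^2: not invariant]
(B) x^2 + y^2  ->  (-y)^2 + (x)^2 = x^2 + y^2   [equals x^2 + y^2: invariant]
(C) x - y  ->  (-y) - (x) = -x - y   [differs from x - y: not invariant]
(D) x + y  ->  (-y) + (x) = x - y   [differs from x + y: not invariant]

Only option (B), x^2 + y^2, is unchanged by the transformation.
Geometrically, x^2 + y^2 is the squared distance from the origin, which every rotation about the origin preserves.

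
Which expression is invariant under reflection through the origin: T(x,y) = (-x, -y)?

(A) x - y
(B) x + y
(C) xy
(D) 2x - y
C

The map is reflection through the origin: T(x,y) = (-x, -y).
Substitute the transformed coordinates into each option and compare with the original:
(A) x - y  ->  (-x) - (-y) = -x + y   [differs from x - y: not invariant]
(B) x + y  ->  (-x) + (-y) = -x - y   [differs from x + y: not invariant]
(C) xy  ->  (-x)(-y) = xy   [equals xy: invariant]
(D) 2x - y  ->  2(-x) - (-y) = -2x + y   [differs from 2x - y: not invariant]

Only option (C), xy, is unchanged by the transformation.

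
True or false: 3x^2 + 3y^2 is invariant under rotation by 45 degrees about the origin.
True

Applying rotation by 45 degrees: x' = x*cos(45 degrees) - y*sin(45 degrees) = sqrt(2)x/2 - sqrt(2)y/2, y' = x*sin(45 degrees) + y*cos(45 degrees) = sqrt(2)x/2 + sqrt(2)y/2

Substituting into 3x^2 + 3y^2:
3(sqrt(2)x/2 - sqrt(2)y/2)^2 + 3(sqrt(2)x/2 + sqrt(2)y/2)^2
= 3x^2 + 3y^2

This equals the original expression 3x^2 + 3y^2, so it IS invariant.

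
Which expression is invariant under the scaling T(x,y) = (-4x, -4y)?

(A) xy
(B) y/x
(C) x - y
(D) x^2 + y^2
B

Under the uniform scaling T(x,y) = (-4x, -4y):
Substitute the transformed coordinates into each option and compare with the original:
(A) xy  ->  (-4x)(-4y) = 16xy   [differs from xy: not invariant]
(B) y/x  ->  (-4y)/(-4x) = y/x   [equals y/x: invariant]
(C) x - y  ->  (-4x) - (-4y) = -4x + 4y   [differs from x - y: not invariant]
(D) x^2 + y^2  ->  (-4x)^2 + (-4y)^2 = 16x^2 + 16y^2   [differs from x^2 + y^2: not invariant]

Only option (B), y/x, is unchanged by the transformation.
The common factor -4 cancels in a ratio of coordinates, while sums, products and sums of squares pick up factors of -4 or 16.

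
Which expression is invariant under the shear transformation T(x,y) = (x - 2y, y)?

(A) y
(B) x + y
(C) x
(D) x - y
A

Under the shear T(x,y) = (x - 2y, y):
Substitute the transformed coordinates into each option and compare with the original:
(A) y  ->  (y) = y   [equals y: invariant]
(B) x + y  ->  (x - 2y) + (y) = x - y   [differs from x + y: not invariant]
(C) x  ->  (x - 2y) = x - 2y   [differs from x: not invariant]
(D) x - y  ->  (x - 2y) - (y) = x - 3y   [differs from x - y: not invariant]

Only option (A), y, is unchanged by the transformation.
A horizontal shear moves points parallel to the x-axis, so the y-coordinate (and any function of y alone) is unchanged.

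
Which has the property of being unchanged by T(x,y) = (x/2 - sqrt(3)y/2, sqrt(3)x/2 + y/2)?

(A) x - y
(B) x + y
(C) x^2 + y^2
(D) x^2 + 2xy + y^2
C

An expression E(x,y) is invariant under T if E(T(x,y)) = E(x,y). Here T(x,y) = (x/2 - sqrt(3)y/2, sqrt(3)x/2 + y/2).
Substitute the transformed coordinates into each option and compare with the original:
(A) x - y  ->  (x/2 - sqrt(3)y/2) - (sqrt(3)x/2 + y/2) = -sqrt(3)x/2 + x/2 - sqrt(3)y/2 - y/2   [differs from x - y: not invariant]
(B) x + y  ->  (x/2 - sqrt(3)y/2) + (sqrt(3)x/2 + y/2) = x/2 + sqrt(3)x/2 - sqrt(3)y/2 + y/2   [differs from x + y: not invariant]
(C) x^2 + y^2  ->  (x/2 - sqrt(3)y/2)^2 + (sqrt(3)x/2 + y/2)^2 = x^2 + y^2   [equals x^2 + y^2: invariant]
(D) x^2 + 2xy + y^2  ->  (x/2 - sqrt(3)y/2)^2 + 2(x/2 - sqrt(3)y/2)(sqrt(3)x/2 + y/2) + (sqrt(3)x/2 + y/2)^2 = sqrt(3)x^2/2 + x^2 - xy - sqrt(3)y^2/2 + y^2   [differs from x^2 + 2xy + y^2: not invariant]

Only option (C), x^2 + y^2, is unchanged by the transformation.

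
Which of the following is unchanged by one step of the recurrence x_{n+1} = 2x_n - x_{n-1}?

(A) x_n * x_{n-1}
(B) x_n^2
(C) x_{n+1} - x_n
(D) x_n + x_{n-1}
C

For the recurrence x_{n+1} = 2x_n - x_{n-1}:

If x_{n+1} = 2x_n - x_{n-1}, then:
x_{n+1} - x_n = x_n - x_{n-1}
The first difference is constant throughout the sequence.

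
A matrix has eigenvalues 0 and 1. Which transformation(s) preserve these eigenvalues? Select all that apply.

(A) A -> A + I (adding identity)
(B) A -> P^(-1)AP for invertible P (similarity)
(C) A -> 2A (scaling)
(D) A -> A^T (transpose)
B and D

Eigenvalues are preserved by:
1. Similarity transformations: A -> P^(-1)AP (same characteristic polynomial)
2. Transpose: A^T has the same eigenvalues as A

Eigenvalues are NOT preserved by:
- Adding identity: eigenvalues become 0+1, 1+1
- Scaling: eigenvalues become 0, 2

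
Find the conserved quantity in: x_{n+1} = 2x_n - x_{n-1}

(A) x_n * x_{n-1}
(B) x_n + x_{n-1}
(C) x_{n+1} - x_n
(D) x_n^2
C

For the recurrence x_{n+1} = 2x_n - x_{n-1}:

If x_{n+1} = 2x_n - x_{n-1}, then:
x_{n+1} - x_n = x_n - x_{n-1}
The first difference is constant throughout the sequence.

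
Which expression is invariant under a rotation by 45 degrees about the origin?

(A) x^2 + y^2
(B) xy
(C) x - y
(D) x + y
A

A rotation by 45 degrees sends (x, y) to (sqrt(2)x/2 - sqrt(2)y/2, sqrt(2)x/2 + sqrt(2)y/2).
Substitute the transformed coordinates into each option and compare with the original:
(A) x^2 + y^2  ->  (sqrt(2)x/2 - sqrt(2)y/2)^2 + (sqrt(2)x/2 + sqrt(2)y/2)^2 = x^2 + y^2   [equals x^2 + y^2: invariant]
(B) xy  ->  (sqrt(2)x/2 - sqrt(2)y/2)(sqrt(2)x/2 + sqrt(2)y/2) = x^2/2 - y^2/2   [differs from xy: not invariant]
(C) x - y  ->  (sqrt(2)x/2 - sqrt(2)y/2) - (sqrt(2)x/2 + sqrt(2)y/2) = -sqrt(2)y   [differs from x - y: not invariant]
(D) x + y  ->  (sqrt(2)x/2 - sqrt(2)y/2) + (sqrt(2)x/2 + sqrt(2)y/2) = sqrt(2)x   [differs from x + y: not invariant]

Only option (A), x^2 + y^2, is unchanged by the transformation.
Geometrically, x^2 + y^2 is the squared distance from the origin, which every rotation about the origin preserves.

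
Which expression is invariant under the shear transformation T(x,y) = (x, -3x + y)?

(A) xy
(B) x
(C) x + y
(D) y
B

Under the shear T(x,y) = (x, -3x + y):
Substitute the transformed coordinates into each option and compare with the original:
(A) xy  ->  (x)(-3x + y) = -3x^2 + xy   [differs from xy: not invariant]
(B) x  ->  (x) = x   [equals x: invariant]
(C) x + y  ->  (x) + (-3x + y) = -2x + y   [differs from x + y: not invariant]
(D) y  ->  (-3x + y) = -3x + y   [differs from y: not invariant]

Only option (B), x, is unchanged by the transformation.
A vertical shear moves points parallel to the y-axis, so the x-coordinate (and any function of x alone) is unchanged.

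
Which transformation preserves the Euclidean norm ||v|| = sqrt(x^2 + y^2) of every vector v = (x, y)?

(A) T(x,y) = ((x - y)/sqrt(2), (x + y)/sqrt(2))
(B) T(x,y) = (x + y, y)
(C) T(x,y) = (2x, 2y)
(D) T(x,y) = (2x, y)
A

A transformation preserves a norm if ||T(v)|| = ||v|| for every v; a single vector where the norm changes rules an option out.

(A) T(x,y) = ((x - y)/sqrt(2), (x + y)/sqrt(2)): preserves the norm -- it is an orthogonal map (a rotation/reflection), and (sqrt(2)(x - y)/2)^2 + (sqrt(2)(x + y)/2)^2 simplifies to x^2 + y^2.
(B) T(x,y) = (x + y, y): v = (0, 1) has norm sqrt((0)^2 + (1)^2) = 1, but T(v) = (1, 1) has norm sqrt(2) -- not preserved.
(C) T(x,y) = (2x, 2y): v = (1, 0) has norm sqrt((1)^2 + (0)^2) = 1, but T(v) = (2, 0) has norm 2 -- not preserved.
(D) T(x,y) = (2x, y): v = (1, 0) has norm sqrt((1)^2 + (0)^2) = 1, but T(v) = (2, 0) has norm 2 -- not preserved.

Therefore the answer is (A).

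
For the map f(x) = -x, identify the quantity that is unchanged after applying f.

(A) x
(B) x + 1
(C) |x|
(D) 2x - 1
C

For f(x) = -x:
Applying f replaces x by -x. Since |-x| = |x|, the absolute value is unchanged by f, whereas x -> -x, 2x - 1 -> -2x - 1 and x + 1 -> -x + 1 all change.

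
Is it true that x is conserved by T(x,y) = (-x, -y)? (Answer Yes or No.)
No

Substitute T(x,y) = (-x, -y) into the expression and compare with the original.

Original: x
After applying T: (-x) = -x

This differs from the original x (difference: -2x), so the expression is NOT invariant.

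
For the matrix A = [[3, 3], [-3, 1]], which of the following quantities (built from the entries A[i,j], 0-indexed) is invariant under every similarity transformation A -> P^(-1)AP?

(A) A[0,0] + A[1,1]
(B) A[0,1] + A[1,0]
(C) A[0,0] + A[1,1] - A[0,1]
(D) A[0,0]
A

A[0,0] + A[1,1] is the trace of A. By the cyclic property of the trace, tr(P^(-1)AP) = tr(APP^(-1)) = tr(A), so it is the same for every matrix similar to A.

The other combinations are not similarity invariants. For example, take P = [[1, -1], [0, 1]] (det P = 1), so P^(-1) = [[1, 1], [0, 1]] and
B = P^(-1)AP = [[0, 4], [-3, 4]].
Evaluating each option on A and on B:
(A) A[0,0] + A[1,1]: 4 for A, 4 for B -> unchanged
(B) A[0,1] + A[1,0]: 0 for A, 1 for B -> changes
(C) A[0,0] + A[1,1] - A[0,1]: 1 for A, 0 for B -> changes
(D) A[0,0]: 3 for A, 0 for B -> changes

Only (A) A[0,0] + A[1,1] = 4 survives (and it does so for every P, not just this one), so it is the invariant.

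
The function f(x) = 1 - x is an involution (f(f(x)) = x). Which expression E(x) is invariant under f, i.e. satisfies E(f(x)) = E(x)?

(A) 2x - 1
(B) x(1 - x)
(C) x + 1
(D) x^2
B

Replace x by f(x) = 1 - x in each option and simplify. As a quick numerical cross-check, also compare E(3) with E(f(3)) = E(-2).

(A) 2x - 1  ->  2(1 - x) - 1 = 1 - 2x; check: E(3) = 5 but E(-2) = -5.   [not invariant]
(B) x(1 - x)  ->  (1 - x)(1 - (1 - x)), which simplifies back to x(1 - x); check: E(3) = -6, E(-2) = -6.   [invariant]
(C) x + 1  ->  (1 - x) + 1 = 2 - x; check: E(3) = 4 but E(-2) = -1.   [not invariant]
(D) x^2  ->  (1 - x)^2 = (x - 1)^2; check: E(3) = 9 but E(-2) = 4.   [not invariant]

Only (B) is unchanged. E is symmetric under swapping x with f(x) = 1 - x, which is exactly what an involution does.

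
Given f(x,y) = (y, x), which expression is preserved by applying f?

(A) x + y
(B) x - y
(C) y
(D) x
A

For f(x,y) = (y, x):
After applying f: x' = y, y' = x. So x' + y' = y + x = x + y.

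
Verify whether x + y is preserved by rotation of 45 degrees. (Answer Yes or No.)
No

Applying rotation by 45 degrees: x' = x*cos(45 degrees) - y*sin(45 degrees) = sqrt(2)x/2 - sqrt(2)y/2, y' = x*sin(45 degrees) + y*cos(45 degrees) = sqrt(2)x/2 + sqrt(2)y/2

Substituting into x + y:
(sqrt(2)x/2 - sqrt(2)y/2) + (sqrt(2)x/2 + sqrt(2)y/2)
= sqrt(2)x

This differs from the original expression x + y, so it is NOT invariant.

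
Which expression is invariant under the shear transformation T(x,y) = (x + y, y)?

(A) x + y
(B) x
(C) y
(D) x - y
C

Under the shear T(x,y) = (x + y, y):
Substitute the transformed coordinates into each option and compare with the original:
(A) x + y  ->  (x + y) + (y) = x + 2y   [differs from x + y: not invariant]
(B) x  ->  (x + y) = x + y   [differs from x: not invariant]
(C) y  ->  (y) = y   [equals y: invariant]
(D) x - y  ->  (x + y) - (y) = x   [differs from x - y: not invariant]

Only option (C), y, is unchanged by the transformation.
A horizontal shear moves points parallel to the x-axis, so the y-coordinate (and any function of y alone) is unchanged.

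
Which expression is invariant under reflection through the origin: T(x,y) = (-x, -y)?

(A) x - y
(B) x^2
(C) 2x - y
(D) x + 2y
B

The map is reflection through the origin: T(x,y) = (-x, -y).
Substitute the transformed coordinates into each option and compare with the original:
(A) x - y  ->  (-x) - (-y) = -x + y   [differs from x - y: not invariant]
(B) x^2  ->  (-x)^2 = x^2   [equals x^2: invariant]
(C) 2x - y  ->  2(-x) - (-y) = -2x + y   [differs from 2x - y: not invariant]
(D) x + 2y  ->  (-x) + 2(-y) = -x - 2y   [differs from x + 2y: not invariant]

Only option (B), x^2, is unchanged by the transformation.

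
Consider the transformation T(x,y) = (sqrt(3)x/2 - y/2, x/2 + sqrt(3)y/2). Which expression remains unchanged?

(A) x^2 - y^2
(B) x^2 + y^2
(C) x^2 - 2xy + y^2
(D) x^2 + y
B

An expression E(x,y) is invariant under T if E(T(x,y)) = E(x,y). Here T(x,y) = (sqrt(3)x/2 - y/2, x/2 + sqrt(3)y/2).
Substitute the transformed coordinates into each option and compare with the original:
(A) x^2 - y^2  ->  (sqrt(3)x/2 - y/2)^2 - (x/2 + sqrt(3)y/2)^2 = x^2/2 - sqrt(3)xy - y^2/2   [differs from x^2 - y^2: not invariant]
(B) x^2 + y^2  ->  (sqrt(3)x/2 - y/2)^2 + (x/2 + sqrt(3)y/2)^2 = x^2 + y^2   [equals x^2 + y^2: invariant]
(C) x^2 - 2xy + y^2  ->  (sqrt(3)x/2 - y/2)^2 - 2(sqrt(3)x/2 - y/2)(x/2 + sqrt(3)y/2) + (x/2 + sqrt(3)y/2)^2 = -sqrt(3)x^2/2 + x^2 - xy + sqrt(3)y^2/2 + y^2   [differs from x^2 - 2xy + y^2: not invariant]
(D) x^2 + y  ->  (sqrt(3)x/2 - y/2)^2 + (x/2 + sqrt(3)y/2) = 3x^2/4 - sqrt(3)xy/2 + x/2 + y^2/4 + sqrt(3)y/2   [differs from x^2 + y: not invariant]

Only option (B), x^2 + y^2, is unchanged by the transformation.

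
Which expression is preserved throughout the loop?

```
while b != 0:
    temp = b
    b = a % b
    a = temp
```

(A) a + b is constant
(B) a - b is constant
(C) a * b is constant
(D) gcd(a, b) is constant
D

A loop invariant must hold before the first iteration and be re-established by every execution of the body.

(D) gcd(a, b) is constant: One iteration replaces (a, b) by (b, a mod b). Since a mod b = a - q*b for an integer q, any common divisor of a and b divides b and a mod b, and conversely; hence gcd(b, a mod b) = gcd(a, b). For instance (15, 11) -> (11, 4) keeps gcd = 1. At exit b = 0 and a = gcd of the original inputs.

The other options fail:
(A) a + b is constant: e.g. (a, b) = (15, 11) -> (11, 4): the sum goes from 26 to 15.
(B) a - b is constant: e.g. (a, b) = (15, 11) -> (11, 4): the difference goes from 4 to 7.
(C) a * b is constant: e.g. (a, b) = (15, 11) -> (11, 4): the product goes from 165 to 44.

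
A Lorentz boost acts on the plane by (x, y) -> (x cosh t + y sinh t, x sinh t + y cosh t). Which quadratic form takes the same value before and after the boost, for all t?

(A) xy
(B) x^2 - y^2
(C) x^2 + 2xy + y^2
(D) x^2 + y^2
B

Write x' = x cosh t + y sinh t, y' = x sinh t + y cosh t and substitute into each option:
(A) xy: (x cosh t + y sinh t)(x sinh t + y cosh t) = xy(cosh^2 t + sinh^2 t) + (x^2 + y^2) sinh t cosh t = xy cosh 2t + (x^2 + y^2)(sinh 2t)/2   [not invariant for t != 0]
(B) x^2 - y^2: (x cosh t + y sinh t)^2 - (x sinh t + y cosh t)^2 = x^2(cosh^2 t - sinh^2 t) + 2xy(cosh t sinh t - sinh t cosh t) + y^2(sinh^2 t - cosh^2 t) = x^2 - y^2   [invariant, using cosh^2 t - sinh^2 t = 1]
(C) x^2 + 2xy + y^2: (x' + y')^2 with x' + y' = (x + y)(cosh t + sinh t) = (x + y)e^t, so it becomes (x + y)^2 e^(2t)   [not invariant for t != 0]
(D) x^2 + y^2: (x cosh t + y sinh t)^2 + (x sinh t + y cosh t)^2 = (x^2 + y^2)(cosh^2 t + sinh^2 t) + 4xy sinh t cosh t = (x^2 + y^2) cosh 2t + 2xy sinh 2t   [not invariant for t != 0]

Only (B) x^2 - y^2 is unchanged; it is the Minkowski form preserved by Lorentz boosts, just as x^2 + y^2 is preserved by ordinary rotations.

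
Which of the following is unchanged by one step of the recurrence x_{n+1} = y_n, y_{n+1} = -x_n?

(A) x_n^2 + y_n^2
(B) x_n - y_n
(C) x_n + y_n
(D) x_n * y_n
A

For the recurrence x_{n+1} = y_n, y_{n+1} = -x_n:

x_{n+1}^2 + y_{n+1}^2 = y_n^2 + (-x_n)^2 = x_n^2 + y_n^2
The sum of squares is conserved (like energy in a harmonic oscillator).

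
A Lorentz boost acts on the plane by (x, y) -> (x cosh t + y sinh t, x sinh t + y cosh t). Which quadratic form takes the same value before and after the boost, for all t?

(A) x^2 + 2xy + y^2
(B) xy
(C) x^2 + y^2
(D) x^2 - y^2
D

Write x' = x cosh t + y sinh t, y' = x sinh t + y cosh t and substitute into each option:
(A) x^2 + 2xy + y^2: (x' + y')^2 with x' + y' = (x + y)(cosh t + sinh t) = (x + y)e^t, so it becomes (x + y)^2 e^(2t)   [not invariant for t != 0]
(B) xy: (x cosh t + y sinh t)(x sinh t + y cosh t) = xy(cosh^2 t + sinh^2 t) + (x^2 + y^2) sinh t cosh t = xy cosh 2t + (x^2 + y^2)(sinh 2t)/2   [not invariant for t != 0]
(C) x^2 + y^2: (x cosh t + y sinh t)^2 + (x sinh t + y cosh t)^2 = (x^2 + y^2)(cosh^2 t + sinh^2 t) + 4xy sinh t cosh t = (x^2 + y^2) cosh 2t + 2xy sinh 2t   [not invariant for t != 0]
(D) x^2 - y^2: (x cosh t + y sinh t)^2 - (x sinh t + y cosh t)^2 = x^2(cosh^2 t - sinh^2 t) + 2xy(cosh t sinh t - sinh t cosh t) + y^2(sinh^2 t - cosh^2 t) = x^2 - y^2   [invariant, using cosh^2 t - sinh^2 t = 1]

Only (D) x^2 - y^2 is unchanged; it is the Minkowski form preserved by Lorentz boosts, just as x^2 + y^2 is preserved by ordinary rotations.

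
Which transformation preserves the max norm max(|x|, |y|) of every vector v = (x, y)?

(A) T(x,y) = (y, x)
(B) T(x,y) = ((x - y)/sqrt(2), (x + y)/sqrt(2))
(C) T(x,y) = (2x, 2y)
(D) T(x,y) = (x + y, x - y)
A

A transformation preserves a norm if ||T(v)|| = ||v|| for every v; a single vector where the norm changes rules an option out.

(A) T(x,y) = (y, x): preserves the norm -- it only permutes the coordinates and/or flips signs, which leaves max(|x|, |y|) unchanged.
(B) T(x,y) = ((x - y)/sqrt(2), (x + y)/sqrt(2)): v = (1, 0) has norm max(|1|, |0|) = 1, but T(v) = (sqrt(2)/2, sqrt(2)/2) has norm sqrt(2)/2 -- not preserved.
(C) T(x,y) = (2x, 2y): v = (1, 0) has norm max(|1|, |0|) = 1, but T(v) = (2, 0) has norm 2 -- not preserved.
(D) T(x,y) = (x + y, x - y): v = (1, 1) has norm max(|1|, |1|) = 1, but T(v) = (2, 0) has norm 2 -- not preserved.

Therefore the answer is (A).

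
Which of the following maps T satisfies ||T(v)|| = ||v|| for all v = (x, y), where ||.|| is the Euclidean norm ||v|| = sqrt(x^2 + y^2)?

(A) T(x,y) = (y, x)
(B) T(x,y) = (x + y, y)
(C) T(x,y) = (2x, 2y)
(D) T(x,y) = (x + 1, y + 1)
A

A transformation preserves a norm if ||T(v)|| = ||v|| for every v; a single vector where the norm changes rules an option out.

(A) T(x,y) = (y, x): preserves the norm -- it is an orthogonal map (a rotation/reflection), and (y)^2 + (x)^2 simplifies to x^2 + y^2.
(B) T(x,y) = (x + y, y): v = (0, 1) has norm sqrt((0)^2 + (1)^2) = 1, but T(v) = (1, 1) has norm sqrt(2) -- not preserved.
(C) T(x,y) = (2x, 2y): v = (1, 0) has norm sqrt((1)^2 + (0)^2) = 1, but T(v) = (2, 0) has norm 2 -- not preserved.
(D) T(x,y) = (x + 1, y + 1): v = (1, 0) has norm sqrt((1)^2 + (0)^2) = 1, but T(v) = (2, 1) has norm sqrt(5) -- not preserved.

Therefore the answer is (A).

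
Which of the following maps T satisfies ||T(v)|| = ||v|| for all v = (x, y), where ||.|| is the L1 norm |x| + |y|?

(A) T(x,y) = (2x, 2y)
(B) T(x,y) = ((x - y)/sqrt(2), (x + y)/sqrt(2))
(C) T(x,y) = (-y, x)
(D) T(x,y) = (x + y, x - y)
C

A transformation preserves a norm if ||T(v)|| = ||v|| for every v; a single vector where the norm changes rules an option out.

(A) T(x,y) = (2x, 2y): v = (1, 0) has norm |1| + |0| = 1, but T(v) = (2, 0) has norm 2 -- not preserved.
(B) T(x,y) = ((x - y)/sqrt(2), (x + y)/sqrt(2)): v = (1, 0) has norm |1| + |0| = 1, but T(v) = (sqrt(2)/2, sqrt(2)/2) has norm sqrt(2) -- not preserved.
(C) T(x,y) = (-y, x): preserves the norm -- it only permutes the coordinates and/or flips signs, which leaves |x| + |y| unchanged.
(D) T(x,y) = (x + y, x - y): v = (1, 0) has norm |1| + |0| = 1, but T(v) = (1, 1) has norm 2 -- not preserved.

Therefore the answer is (C).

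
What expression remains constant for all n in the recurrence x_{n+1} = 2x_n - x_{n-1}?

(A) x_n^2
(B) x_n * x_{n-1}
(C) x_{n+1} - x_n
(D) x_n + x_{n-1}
C

For the recurrence x_{n+1} = 2x_n - x_{n-1}:

If x_{n+1} = 2x_n - x_{n-1}, then:
x_{n+1} - x_n = x_n - x_{n-1}
The first difference is constant throughout the sequence.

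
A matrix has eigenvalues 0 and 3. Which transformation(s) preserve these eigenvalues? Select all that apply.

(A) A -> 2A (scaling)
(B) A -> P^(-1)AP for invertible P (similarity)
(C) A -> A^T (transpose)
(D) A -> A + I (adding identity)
B and C

Eigenvalues are preserved by:
1. Similarity transformations: A -> P^(-1)AP (same characteristic polynomial)
2. Transpose: A^T has the same eigenvalues as A

Eigenvalues are NOT preserved by:
- Adding identity: eigenvalues become 0+1, 3+1
- Scaling: eigenvalues become 0, 6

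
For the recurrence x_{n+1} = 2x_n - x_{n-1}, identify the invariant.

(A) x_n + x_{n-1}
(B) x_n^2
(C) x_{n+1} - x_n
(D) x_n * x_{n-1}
C

For the recurrence x_{n+1} = 2x_n - x_{n-1}:

If x_{n+1} = 2x_n - x_{n-1}, then:
x_{n+1} - x_n = x_n - x_{n-1}
The first difference is constant throughout the sequence.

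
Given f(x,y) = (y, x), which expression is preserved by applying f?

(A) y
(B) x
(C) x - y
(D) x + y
D

For f(x,y) = (y, x):
After applying f: x' = y, y' = x. So x' + y' = y + x = x + y.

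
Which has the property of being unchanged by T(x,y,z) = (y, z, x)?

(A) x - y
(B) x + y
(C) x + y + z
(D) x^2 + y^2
C

Apply T(x,y,z) = (y, z, x) to each option, i.e. replace (x, y, z) by the transformed coordinates.
Substitute the transformed coordinates into each option and compare with the original:
(A) x - y  ->  (y) - (z) = y - z   [differs from x - y: not invariant]
(B) x + y  ->  (y) + (z) = y + z   [differs from x + y: not invariant]
(C) x + y + z  ->  (y) + (z) + (x) = x + y + z   [equals x + y + z: invariant]
(D) x^2 + y^2  ->  (y)^2 + (z)^2 = y^2 + z^2   [differs from x^2 + y^2: not invariant]

Only option (C), x + y + z, is unchanged by the transformation.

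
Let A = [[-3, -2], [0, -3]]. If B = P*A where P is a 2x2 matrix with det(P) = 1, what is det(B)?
9

By the multiplicative property of determinants, det(B) = det(P*A) = det(P) * det(A) = det(A),
so the determinant is invariant under multiplication by any determinant-1 matrix; we just need det(A).

det(A) = (-3)(-3) - (-2)(0) = 9 - 0 = 9

Therefore det(B) = 1 * 9 = 9.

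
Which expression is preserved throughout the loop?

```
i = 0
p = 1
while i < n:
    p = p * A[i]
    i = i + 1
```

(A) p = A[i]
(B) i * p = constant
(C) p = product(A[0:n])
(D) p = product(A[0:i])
D

A loop invariant must hold before the first iteration and be re-established by every execution of the body.

(D) p = product(A[0:i]): Initially i = 0 and p = 1 = product of the empty slice A[0:0]. If p = product(A[0:i]) holds at the top of an iteration, the body sets p to product(A[0:i]) * A[i] = product(A[0:i+1]) and then i to i+1, so the property is restored. At exit i = n, giving p = product(A[0:n]).

The other options fail:
(A) p = A[i]: after the first iteration p = A[0] but i = 1; in general p is a product of several elements, not a single one.
(B) i * p = constant: initially i * p = 0, but after one iteration it is 1 * A[0], which is nonzero in general.
(C) p = product(A[0:n]): false before the loop (p = 1, not the full product) -- it only becomes true at exit.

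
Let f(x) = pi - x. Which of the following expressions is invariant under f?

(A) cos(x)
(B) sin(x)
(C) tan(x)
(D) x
B

For f(x) = pi - x:
sin(pi - x) = sin(x), so sine is invariant under this transformation.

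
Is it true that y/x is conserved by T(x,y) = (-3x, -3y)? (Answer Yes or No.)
Yes

Substitute T(x,y) = (-3x, -3y) into the expression and compare with the original.

Original: y/x
After applying T: (-3y)/(-3x) = y/x

This is identical to the original y/x, so the expression is invariant.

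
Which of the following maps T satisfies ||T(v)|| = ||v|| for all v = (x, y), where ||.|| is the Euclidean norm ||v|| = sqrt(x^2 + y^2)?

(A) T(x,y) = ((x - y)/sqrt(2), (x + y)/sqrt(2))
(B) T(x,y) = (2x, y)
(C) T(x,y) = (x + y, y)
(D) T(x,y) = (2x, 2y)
A

A transformation preserves a norm if ||T(v)|| = ||v|| for every v; a single vector where the norm changes rules an option out.

(A) T(x,y) = ((x - y)/sqrt(2), (x + y)/sqrt(2)): preserves the norm -- it is an orthogonal map (a rotation/reflection), and (sqrt(2)(x - y)/2)^2 + (sqrt(2)(x + y)/2)^2 simplifies to x^2 + y^2.
(B) T(x,y) = (2x, y): v = (1, 0) has norm sqrt((1)^2 + (0)^2) = 1, but T(v) = (2, 0) has norm 2 -- not preserved.
(C) T(x,y) = (x + y, y): v = (0, 1) has norm sqrt((0)^2 + (1)^2) = 1, but T(v) = (1, 1) has norm sqrt(2) -- not preserved.
(D) T(x,y) = (2x, 2y): v = (1, 0) has norm sqrt((1)^2 + (0)^2) = 1, but T(v) = (2, 0) has norm 2 -- not preserved.

Therefore the answer is (A).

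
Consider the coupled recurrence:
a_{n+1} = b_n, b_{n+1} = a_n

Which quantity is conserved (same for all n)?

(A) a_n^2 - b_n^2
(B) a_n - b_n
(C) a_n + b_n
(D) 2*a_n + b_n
C

Replace a_n by a_{n+1} = b_n and b_n by b_{n+1} = a_n in each option and simplify:
(A) a_n^2 - b_n^2  ->  (b_n)^2 - (a_n)^2 = -a_n^2 + b_n^2   [not conserved]
(B) a_n - b_n  ->  (b_n) - (a_n) = -a_n + b_n   [not conserved]
(C) a_n + b_n  ->  (b_n) + (a_n) = a_n + b_n   [conserved]
(D) 2*a_n + b_n  ->  2*(b_n) + (a_n) = a_n + 2*b_n   [not conserved]

Only (C) a_n + b_n returns to itself after one step, so it is the conserved quantity.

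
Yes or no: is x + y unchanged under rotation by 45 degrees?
No

Applying rotation by 45 degrees: x' = x*cos(45 degrees) - y*sin(45 degrees) = sqrt(2)x/2 - sqrt(2)y/2, y' = x*sin(45 degrees) + y*cos(45 degrees) = sqrt(2)x/2 + sqrt(2)y/2

Substituting into x + y:
(sqrt(2)x/2 - sqrt(2)y/2) + (sqrt(2)x/2 + sqrt(2)y/2)
= sqrt(2)x

This differs from the original expression x + y, so it is NOT invariant.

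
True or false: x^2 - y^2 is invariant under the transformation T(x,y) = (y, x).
False

Substitute T(x,y) = (y, x) into the expression and compare with the original.

Original: x^2 - y^2
After applying T: (y)^2 - (x)^2 = -x^2 + y^2

This differs from the original x^2 - y^2 (difference: -2x^2 + 2y^2), so the expression is NOT invariant.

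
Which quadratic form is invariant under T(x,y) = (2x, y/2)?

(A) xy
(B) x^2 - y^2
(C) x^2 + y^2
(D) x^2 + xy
A

T multiplies x by 2 and divides y by 2.
Substitute the transformed coordinates into each option and compare with the original:
(A) xy  ->  (2x)(y/2) = xy   [equals xy: invariant]
(B) x^2 - y^2  ->  (2x)^2 - (y/2)^2 = 4x^2 - y^2/4   [differs from x^2 - y^2: not invariant]
(C) x^2 + y^2  ->  (2x)^2 + (y/2)^2 = 4x^2 + y^2/4   [differs from x^2 + y^2: not invariant]
(D) x^2 + xy  ->  (2x)^2 + (2x)(y/2) = 4x^2 + xy   [differs from x^2 + xy: not invariant]

Only option (A), xy, is unchanged by the transformation.
The factors 2 and 1/2 cancel only in the pure product xy.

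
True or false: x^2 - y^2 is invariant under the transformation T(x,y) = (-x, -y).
True

Substitute T(x,y) = (-x, -y) into the expression and compare with the original.

Original: x^2 - y^2
After applying T: (-x)^2 - (-y)^2 = x^2 - y^2

This is identical to the original x^2 - y^2, so the expression is invariant.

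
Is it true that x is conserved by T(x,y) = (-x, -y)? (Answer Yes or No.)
No

Substitute T(x,y) = (-x, -y) into the expression and compare with the original.

Original: x
After applying T: (-x) = -x

This differs from the original x (difference: -2x), so the expression is NOT invariant.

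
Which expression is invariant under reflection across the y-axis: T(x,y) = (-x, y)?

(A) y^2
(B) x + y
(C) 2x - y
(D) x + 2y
A

The map is reflection across the y-axis: T(x,y) = (-x, y).
Substitute the transformed coordinates into each option and compare with the original:
(A) y^2  ->  (y)^2 = y^2   [equals y^2: invariant]
(B) x + y  ->  (-x) + (y) = -x + y   [differs from x + y: not invariant]
(C) 2x - y  ->  2(-x) - (y) = -2x - y   [differs from 2x - y: not invariant]
(D) x + 2y  ->  (-x) + 2(y) = -x + 2y   [differs from x + 2y: not invariant]

Only option (A), y^2, is unchanged by the transformation.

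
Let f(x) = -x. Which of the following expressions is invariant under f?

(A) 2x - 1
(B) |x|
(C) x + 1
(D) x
B

For f(x) = -x:
Applying f replaces x by -x. Since |-x| = |x|, the absolute value is unchanged by f, whereas x -> -x, 2x - 1 -> -2x - 1 and x + 1 -> -x + 1 all change.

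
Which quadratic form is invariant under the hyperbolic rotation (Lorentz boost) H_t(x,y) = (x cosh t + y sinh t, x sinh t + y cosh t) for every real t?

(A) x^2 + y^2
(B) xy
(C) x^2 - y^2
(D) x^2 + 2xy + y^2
C

Write x' = x cosh t + y sinh t, y' = x sinh t + y cosh t and substitute into each option:
(A) x^2 + y^2: (x cosh t + y sinh t)^2 + (x sinh t + y cosh t)^2 = (x^2 + y^2)(cosh^2 t + sinh^2 t) + 4xy sinh t cosh t = (x^2 + y^2) cosh 2t + 2xy sinh 2t   [not invariant for t != 0]
(B) xy: (x cosh t + y sinh t)(x sinh t + y cosh t) = xy(cosh^2 t + sinh^2 t) + (x^2 + y^2) sinh t cosh t = xy cosh 2t + (x^2 + y^2)(sinh 2t)/2   [not invariant for t != 0]
(C) x^2 - y^2: (x cosh t + y sinh t)^2 - (x sinh t + y cosh t)^2 = x^2(cosh^2 t - sinh^2 t) + 2xy(cosh t sinh t - sinh t cosh t) + y^2(sinh^2 t - cosh^2 t) = x^2 - y^2   [invariant, using cosh^2 t - sinh^2 t = 1]
(D) x^2 + 2xy + y^2: (x' + y')^2 with x' + y' = (x + y)(cosh t + sinh t) = (x + y)e^t, so it becomes (x + y)^2 e^(2t)   [not invariant for t != 0]

Only (C) x^2 - y^2 is unchanged; it is the Minkowski form preserved by Lorentz boosts, just as x^2 + y^2 is preserved by ordinary rotations.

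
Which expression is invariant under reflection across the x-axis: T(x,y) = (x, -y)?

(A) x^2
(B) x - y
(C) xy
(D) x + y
A

The map is reflection across the x-axis: T(x,y) = (x, -y).
Substitute the transformed coordinates into each option and compare with the original:
(A) x^2  ->  (x)^2 = x^2   [equals x^2: invariant]
(B) x - y  ->  (x) - (-y) = x + y   [differs from x - y: not invariant]
(C) xy  ->  (x)(-y) = -xy   [differs from xy: not invariant]
(D) x + y  ->  (x) + (-y) = x - y   [differs from x + y: not invariant]

Only option (A), x^2, is unchanged by the transformation.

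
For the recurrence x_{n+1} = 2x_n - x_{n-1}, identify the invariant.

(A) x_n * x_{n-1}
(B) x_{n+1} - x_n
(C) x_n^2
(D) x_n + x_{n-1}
B

For the recurrence x_{n+1} = 2x_n - x_{n-1}:

If x_{n+1} = 2x_n - x_{n-1}, then:
x_{n+1} - x_n = x_n - x_{n-1}
The first difference is constant throughout the sequence.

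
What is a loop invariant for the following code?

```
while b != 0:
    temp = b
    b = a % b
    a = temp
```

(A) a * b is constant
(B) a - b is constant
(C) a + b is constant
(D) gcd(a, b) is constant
D

A loop invariant must hold before the first iteration and be re-established by every execution of the body.

(D) gcd(a, b) is constant: One iteration replaces (a, b) by (b, a mod b). Since a mod b = a - q*b for an integer q, any common divisor of a and b divides b and a mod b, and conversely; hence gcd(b, a mod b) = gcd(a, b). For instance (20, 11) -> (11, 9) keeps gcd = 1. At exit b = 0 and a = gcd of the original inputs.

The other options fail:
(A) a * b is constant: e.g. (a, b) = (20, 11) -> (11, 9): the product goes from 220 to 99.
(B) a - b is constant: e.g. (a, b) = (20, 11) -> (11, 9): the difference goes from 9 to 2.
(C) a + b is constant: e.g. (a, b) = (20, 11) -> (11, 9): the sum goes from 31 to 20.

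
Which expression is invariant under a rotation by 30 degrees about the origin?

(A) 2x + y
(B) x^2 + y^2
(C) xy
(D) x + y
B

A rotation by 30 degrees sends (x, y) to (sqrt(3)x/2 - y/2, x/2 + sqrt(3)y/2).
Substitute the transformed coordinates into each option and compare with the original:
(A) 2x + y  ->  2(sqrt(3)x/2 - y/2) + (x/2 + sqrt(3)y/2) = x/2 + sqrt(3)x - y + sqrt(3)y/2   [differs from 2x + y: not invariant]
(B) x^2 + y^2  ->  (sqrt(3)x/2 - y/2)^2 + (x/2 + sqrt(3)y/2)^2 = x^2 + y^2   [equals x^2 + y^2: invariant]
(C) xy  ->  (sqrt(3)x/2 - y/2)(x/2 + sqrt(3)y/2) = sqrt(3)x^2/4 + xy/2 - sqrt(3)y^2/4   [differs from xy: not invariant]
(D) x + y  ->  (sqrt(3)x/2 - y/2) + (x/2 + sqrt(3)y/2) = x/2 + sqrt(3)x/2 - y/2 + sqrt(3)y/2   [differs from x + y: not invariant]

Only option (B), x^2 + y^2, is unchanged by the transformation.
Geometrically, x^2 + y^2 is the squared distance from the origin, which every rotation about the origin preserves.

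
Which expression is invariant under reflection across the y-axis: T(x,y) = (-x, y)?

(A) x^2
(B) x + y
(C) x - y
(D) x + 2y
A

The map is reflection across the y-axis: T(x,y) = (-x, y).
Substitute the transformed coordinates into each option and compare with the original:
(A) x^2  ->  (-x)^2 = x^2   [equals x^2: invariant]
(B) x + y  ->  (-x) + (y) = -x + y   [differs from x + y: not invariant]
(C) x - y  ->  (-x) - (y) = -x - y   [differs from x - y: not invariant]
(D) x + 2y  ->  (-x) + 2(y) = -x + 2y   [differs from x + 2y: not invariant]

Only option (A), x^2, is unchanged by the transformation.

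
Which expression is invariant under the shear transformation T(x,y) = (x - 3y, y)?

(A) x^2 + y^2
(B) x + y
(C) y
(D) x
C

Under the shear T(x,y) = (x - 3y, y):
Substitute the transformed coordinates into each option and compare with the original:
(A) x^2 + y^2  ->  (x - 3y)^2 + (y)^2 = x^2 - 6xy + 10y^2   [differs from x^2 + y^2: not invariant]
(B) x + y  ->  (x - 3y) + (y) = x - 2y   [differs from x + y: not invariant]
(C) y  ->  (y) = y   [equals y: invariant]
(D) x  ->  (x - 3y) = x - 3y   [differs from x: not invariant]

Only option (C), y, is unchanged by the transformation.
A horizontal shear moves points parallel to the x-axis, so the y-coordinate (and any function of y alone) is unchanged.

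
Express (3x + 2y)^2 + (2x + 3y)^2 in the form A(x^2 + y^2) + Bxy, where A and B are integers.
13(x^2 + y^2) + 24xy

Expanding: (3x + 2y)^2 = 9x^2 + 12xy + 4y^2
(2x + 3y)^2 = 4x^2 + 12xy + 9y^2
Sum = (9+4)(x^2+y^2) + 24xy = 13(x^2 + y^2) + 24xy
This is symmetric in x and y.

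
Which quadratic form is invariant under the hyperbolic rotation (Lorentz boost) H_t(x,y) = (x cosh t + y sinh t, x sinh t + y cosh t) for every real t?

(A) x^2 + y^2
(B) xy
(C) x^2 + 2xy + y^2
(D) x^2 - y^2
D

Write x' = x cosh t + y sinh t, y' = x sinh t + y cosh t and substitute into each option:
(A) x^2 + y^2: (x cosh t + y sinh t)^2 + (x sinh t + y cosh t)^2 = (x^2 + y^2)(cosh^2 t + sinh^2 t) + 4xy sinh t cosh t = (x^2 + y^2) cosh 2t + 2xy sinh 2t   [not invariant for t != 0]
(B) xy: (x cosh t + y sinh t)(x sinh t + y cosh t) = xy(cosh^2 t + sinh^2 t) + (x^2 + y^2) sinh t cosh t = xy cosh 2t + (x^2 + y^2)(sinh 2t)/2   [not invariant for t != 0]
(C) x^2 + 2xy + y^2: (x' + y')^2 with x' + y' = (x + y)(cosh t + sinh t) = (x + y)e^t, so it becomes (x + y)^2 e^(2t)   [not invariant for t != 0]
(D) x^2 - y^2: (x cosh t + y sinh t)^2 - (x sinh t + y cosh t)^2 = x^2(cosh^2 t - sinh^2 t) + 2xy(cosh t sinh t - sinh t cosh t) + y^2(sinh^2 t - cosh^2 t) = x^2 - y^2   [invariant, using cosh^2 t - sinh^2 t = 1]

Only (D) x^2 - y^2 is unchanged; it is the Minkowski form preserved by Lorentz boosts, just as x^2 + y^2 is preserved by ordinary rotations.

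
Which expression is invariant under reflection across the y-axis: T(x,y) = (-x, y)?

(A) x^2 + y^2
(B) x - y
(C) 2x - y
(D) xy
A

The map is reflection across the y-axis: T(x,y) = (-x, y).
Substitute the transformed coordinates into each option and compare with the original:
(A) x^2 + y^2  ->  (-x)^2 + (y)^2 = x^2 + y^2   [equals x^2 + y^2: invariant]
(B) x - y  ->  (-x) - (y) = -x - y   [differs from x - y: not invariant]
(C) 2x - y  ->  2(-x) - (y) = -2x - y   [differs from 2x - y: not invariant]
(D) xy  ->  (-x)(y) = -xy   [differs from xy: not invariant]

Only option (A), x^2 + y^2, is unchanged by the transformation.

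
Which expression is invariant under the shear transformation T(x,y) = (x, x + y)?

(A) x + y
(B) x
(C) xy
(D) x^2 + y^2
B

Under the shear T(x,y) = (x, x + y):
Substitute the transformed coordinates into each option and compare with the original:
(A) x + y  ->  (x) + (x + y) = 2x + y   [differs from x + y: not invariant]
(B) x  ->  (x) = x   [equals x: invariant]
(C) xy  ->  (x)(x + y) = x^2 + xy   [differs from xy: not invariant]
(D) x^2 + y^2  ->  (x)^2 + (x + y)^2 = 2x^2 + 2xy + y^2   [differs from x^2 + y^2: not invariant]

Only option (B), x, is unchanged by the transformation.
A vertical shear moves points parallel to the y-axis, so the x-coordinate (and any function of x alone) is unchanged.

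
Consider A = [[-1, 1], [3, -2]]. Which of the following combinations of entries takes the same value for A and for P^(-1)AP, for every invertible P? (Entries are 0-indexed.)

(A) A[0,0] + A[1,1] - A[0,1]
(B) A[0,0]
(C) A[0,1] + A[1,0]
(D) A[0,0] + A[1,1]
D

A[0,0] + A[1,1] is the trace of A. By the cyclic property of the trace, tr(P^(-1)AP) = tr(APP^(-1)) = tr(A), so it is the same for every matrix similar to A.

The other combinations are not similarity invariants. For example, take P = [[1, -1], [0, 1]] (det P = 1), so P^(-1) = [[1, 1], [0, 1]] and
B = P^(-1)AP = [[2, -3], [3, -5]].
Evaluating each option on A and on B:
(A) A[0,0] + A[1,1] - A[0,1]: -4 for A, 0 for B -> changes
(B) A[0,0]: -1 for A, 2 for B -> changes
(C) A[0,1] + A[1,0]: 4 for A, 0 for B -> changes
(D) A[0,0] + A[1,1]: -3 for A, -3 for B -> unchanged

Only (D) A[0,0] + A[1,1] = -3 survives (and it does so for every P, not just this one), so it is the invariant.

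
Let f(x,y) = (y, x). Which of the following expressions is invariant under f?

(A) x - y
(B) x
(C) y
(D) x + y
D

For f(x,y) = (y, x):
After applying f: x' = y, y' = x. So x' + y' = y + x = x + y.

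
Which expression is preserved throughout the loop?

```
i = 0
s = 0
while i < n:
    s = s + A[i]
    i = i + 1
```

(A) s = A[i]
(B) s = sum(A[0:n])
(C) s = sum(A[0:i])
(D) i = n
C

A loop invariant must hold before the first iteration and be re-established by every execution of the body.

(C) s = sum(A[0:i]): Initially i = 0 and s = 0 = sum of the empty slice A[0:0]. If s = sum(A[0:i]) holds at the top of an iteration, the body sets s to sum(A[0:i]) + A[i] = sum(A[0:i+1]) and then i to i+1, so s = sum(A[0:i]) holds again. At exit i = n, giving s = sum(A[0:n]).

The other options fail:
(A) s = A[i]: after the first iteration s = A[0] but i = 1, so s = A[i] compares s with the wrong element (and fails in general).
(B) s = sum(A[0:n]): false before the loop (s = 0, not the full sum) -- it only becomes true at exit.
(D) i = n: false initially (i = 0); it is the exit condition, not an invariant.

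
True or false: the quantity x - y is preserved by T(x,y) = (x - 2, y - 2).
True

Substitute T(x,y) = (x - 2, y - 2) into the expression and compare with the original.

Original: x - y
After applying T: (x - 2) - (y - 2) = x - y

This is identical to the original x - y, so the expression is invariant.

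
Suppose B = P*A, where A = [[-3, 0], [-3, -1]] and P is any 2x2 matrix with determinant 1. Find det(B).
3

By the multiplicative property of determinants, det(B) = det(P*A) = det(P) * det(A) = det(A),
so the determinant is invariant under multiplication by any determinant-1 matrix; we just need det(A).

det(A) = (-3)(-1) - (0)(-3) = 3 - 0 = 3

Therefore det(B) = 1 * 3 = 3.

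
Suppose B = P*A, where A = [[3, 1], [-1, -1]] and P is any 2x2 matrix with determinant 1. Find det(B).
-2

By the multiplicative property of determinants, det(B) = det(P*A) = det(P) * det(A) = det(A),
so the determinant is invariant under multiplication by any determinant-1 matrix; we just need det(A).

det(A) = (3)(-1) - (1)(-1) = -3 - (-1) = -2

Therefore det(B) = 1 * (-2) = -2.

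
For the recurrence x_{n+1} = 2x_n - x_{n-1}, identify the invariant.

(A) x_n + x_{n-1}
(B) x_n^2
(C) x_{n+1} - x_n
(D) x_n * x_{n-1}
C

For the recurrence x_{n+1} = 2x_n - x_{n-1}:

If x_{n+1} = 2x_n - x_{n-1}, then:
x_{n+1} - x_n = x_n - x_{n-1}
The first difference is constant throughout the sequence.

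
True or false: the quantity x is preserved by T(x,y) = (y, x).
False

Substitute T(x,y) = (y, x) into the expression and compare with the original.

Original: x
After applying T: (y) = y

This differs from the original x (difference: -x + y), so the expression is NOT invariant.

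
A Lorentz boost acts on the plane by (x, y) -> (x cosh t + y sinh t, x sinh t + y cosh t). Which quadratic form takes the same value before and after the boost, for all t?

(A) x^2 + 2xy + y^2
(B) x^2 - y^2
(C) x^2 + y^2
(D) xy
B

Write x' = x cosh t + y sinh t, y' = x sinh t + y cosh t and substitute into each option:
(A) x^2 + 2xy + y^2: (x' + y')^2 with x' + y' = (x + y)(cosh t + sinh t) = (x + y)e^t, so it becomes (x + y)^2 e^(2t)   [not invariant for t != 0]
(B) x^2 - y^2: (x cosh t + y sinh t)^2 - (x sinh t + y cosh t)^2 = x^2(cosh^2 t - sinh^2 t) + 2xy(cosh t sinh t - sinh t cosh t) + y^2(sinh^2 t - cosh^2 t) = x^2 - y^2   [invariant, using cosh^2 t - sinh^2 t = 1]
(C) x^2 + y^2: (x cosh t + y sinh t)^2 + (x sinh t + y cosh t)^2 = (x^2 + y^2)(cosh^2 t + sinh^2 t) + 4xy sinh t cosh t = (x^2 + y^2) cosh 2t + 2xy sinh 2t   [not invariant for t != 0]
(D) xy: (x cosh t + y sinh t)(x sinh t + y cosh t) = xy(cosh^2 t + sinh^2 t) + (x^2 + y^2) sinh t cosh t = xy cosh 2t + (x^2 + y^2)(sinh 2t)/2   [not invariant for t != 0]

Only (B) x^2 - y^2 is unchanged; it is the Minkowski form preserved by Lorentz boosts, just as x^2 + y^2 is preserved by ordinary rotations.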